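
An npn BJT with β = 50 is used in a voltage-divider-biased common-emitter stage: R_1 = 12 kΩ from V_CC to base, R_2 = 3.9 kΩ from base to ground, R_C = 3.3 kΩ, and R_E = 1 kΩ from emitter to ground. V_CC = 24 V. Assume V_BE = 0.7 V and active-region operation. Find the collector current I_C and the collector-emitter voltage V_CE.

I_C ≈ 4.8 mA, V_CE ≈ 3.2 V

Thevenize the base divider: V_Th = V_CC·R_2/(R_1+R_2) = 24×3.9/15.9 = 5.89 V, R_Th = R_1‖R_2 = 2.94 kΩ.
Base-emitter loop: V_Th = I_B·R_Th + V_BE + (β+1)I_B·R_E, so I_B = (5.89 − 0.7) / (2.94 + 51×1) = 0.0962 mA.
I_C = β·I_B = 50×0.0962 = 4.81 mA, and I_E = (β+1)I_B = 4.9 mA.
V_CE = V_CC − I_C·R_C − I_E·R_E = 24 − 4.81×3.3 − 4.9×1 = 3.23 V.
V_CE = 3.23 V > 0.2 V confirms active-region operation.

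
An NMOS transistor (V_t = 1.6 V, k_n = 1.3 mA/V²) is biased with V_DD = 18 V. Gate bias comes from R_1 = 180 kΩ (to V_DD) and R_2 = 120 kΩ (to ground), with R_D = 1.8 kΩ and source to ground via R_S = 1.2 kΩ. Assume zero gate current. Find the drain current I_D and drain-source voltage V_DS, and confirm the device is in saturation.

V_G = V_DD·R_2/(R_1+R_2) = 18×120/300 = 7.2 V.
Assume saturation: I_D = (k_n/2)(V_GS − V_t)² with V_GS = V_G − I_D·R_S = 7.2 − 1.2·I_D.
Substituting gives 0.936·I_D² − 9.74·I_D + 20.4 = 0, with roots I_D = 2.9 or 7.5 mA.
The root I_D = 7.5 mA gives V_GS = -1.8 V ≤ V_t, so take I_D = 2.9 mA.
Then V_GS = 3.71 V and V_DS = V_DD − I_D(R_D+R_S) = 18 − 2.9×3 = 9.29 V.
Saturation requires V_DS ≥ V_GS − V_t = 2.11 V; 9.29 ≥ 2.11 ✓.

I_D ≈ 2.9 mA, V_DS ≈ 9.3 V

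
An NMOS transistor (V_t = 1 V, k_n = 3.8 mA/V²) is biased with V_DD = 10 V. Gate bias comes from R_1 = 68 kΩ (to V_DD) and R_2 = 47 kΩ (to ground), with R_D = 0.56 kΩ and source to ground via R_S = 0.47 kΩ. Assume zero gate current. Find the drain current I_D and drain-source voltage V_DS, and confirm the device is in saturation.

V_G = V_DD·R_2/(R_1+R_2) = 10×47/115 = 4.09 V.
Assume saturation: I_D = (k_n/2)(V_GS − V_t)² with V_GS = V_G − I_D·R_S = 4.09 − 0.47·I_D.
Substituting gives 0.42·I_D² − 6.51·I_D + 18.1 = 0, with roots I_D = 3.63 or 11.9 mA.
The root I_D = 11.9 mA gives V_GS = -1.5 V ≤ V_t, so take I_D = 3.63 mA.
Then V_GS = 2.38 V and V_DS = V_DD − I_D(R_D+R_S) = 10 − 3.63×1.03 = 6.26 V.
Saturation requires V_DS ≥ V_GS − V_t = 1.38 V; 6.26 ≥ 1.38 ✓.

I_D ≈ 3.6 mA, V_DS ≈ 6.3 V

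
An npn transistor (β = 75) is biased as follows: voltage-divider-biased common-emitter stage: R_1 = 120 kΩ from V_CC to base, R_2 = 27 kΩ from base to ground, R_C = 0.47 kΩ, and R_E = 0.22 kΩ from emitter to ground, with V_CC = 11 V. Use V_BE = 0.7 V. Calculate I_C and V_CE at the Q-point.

Thevenize the base divider: V_Th = V_CC·R_2/(R_1+R_2) = 11×27/147 = 2.02 V, R_Th = R_1‖R_2 = 22 kΩ.
Base-emitter loop: V_Th = I_B·R_Th + V_BE + (β+1)I_B·R_E, so I_B = (2.02 − 0.7) / (22 + 76×0.22) = 0.0341 mA.
I_C = β·I_B = 75×0.0341 = 2.55 mA, and I_E = (β+1)I_B = 2.59 mA.
V_CE = V_CC − I_C·R_C − I_E·R_E = 11 − 2.55×0.47 − 2.59×0.22 = 9.23 V.
V_CE = 9.23 V > 0.2 V confirms active-region operation.

I_C ≈ 2.6 mA, V_CE ≈ 9.2 V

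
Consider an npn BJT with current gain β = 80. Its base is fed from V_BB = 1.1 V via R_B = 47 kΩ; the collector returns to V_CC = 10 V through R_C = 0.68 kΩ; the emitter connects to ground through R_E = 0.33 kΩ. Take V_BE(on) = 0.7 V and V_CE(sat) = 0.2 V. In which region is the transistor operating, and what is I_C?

active; I_C ≈ 0.43 mA

Assume active. Base-emitter loop: I_B = (V_BB − V_BE)/(R_B + (β+1)R_E) = (1.1 − 0.7)/(47 + 81×0.33) = 0.00543 mA.
I_C = β·I_B = 80×0.00543 = 0.434 mA.
V_CE = V_CC − I_C·R_C − I_E·R_E = 10 − 0.434×0.68 − 0.439×0.33 = 9.56 V > V_CE(sat), so the active-region assumption holds.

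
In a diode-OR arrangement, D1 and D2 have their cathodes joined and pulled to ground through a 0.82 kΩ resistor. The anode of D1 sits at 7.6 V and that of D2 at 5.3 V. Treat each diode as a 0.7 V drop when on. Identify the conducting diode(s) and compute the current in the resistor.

Only D1 conducts; I_R ≈ 8.4 mA

Assume both conduct. Then node N would need to be at both 7.6−0.7 = 6.9 V and 5.3−0.7 = 4.6 V, which is impossible.
Assume only D1 conducts: V_N = 7.6 − 0.7 = 6.9 V, so I_R = 6.9/0.82 = 8.41 mA.
Check D2: its anode-to-cathode voltage is 5.3 − 6.9 = -1.6 V < 0.7 V, so it is off. The assumption is consistent.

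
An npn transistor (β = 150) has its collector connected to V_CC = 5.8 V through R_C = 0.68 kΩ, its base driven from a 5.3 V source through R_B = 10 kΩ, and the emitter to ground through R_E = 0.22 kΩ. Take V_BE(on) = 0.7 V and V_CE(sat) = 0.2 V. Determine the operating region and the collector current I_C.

saturation; I_C ≈ 6.1 mA

Assume active: I_B = (5.3 − 0.7)/(10 + 151×0.22) = 0.106 mA, I_C = β·I_B = 16 mA.
Then V_CE = 5.8 − 16×0.68 − 16.1×0.22 = -8.59 V < 0.2 V — the active assumption fails.
Re-solve with V_CE = 0.2 V. KCL at the emitter: V_E/R_E = (V_BB−0.7−V_E)/R_B + (V_CC−0.2−V_E)/R_C, giving V_E = 1.42 V.
I_C = (V_CC − 0.2 − V_E)/R_C = (5.6 − 1.42)/0.68 = 6.14 mA.
Check: I_B = (4.6 − 1.42)/10 = 0.318 mA, and β·I_B = 47.7 mA > I_C, confirming saturation.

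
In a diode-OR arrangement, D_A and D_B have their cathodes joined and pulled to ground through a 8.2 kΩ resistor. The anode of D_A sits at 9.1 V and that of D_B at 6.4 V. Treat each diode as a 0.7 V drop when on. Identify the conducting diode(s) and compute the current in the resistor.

Assume both conduct. Then node N would need to be at both 9.1−0.7 = 8.4 V and 6.4−0.7 = 5.7 V, which is impossible.
Assume only D_A conducts: V_N = 9.1 − 0.7 = 8.4 V, so I_R = 8.4/8.2 = 1.02 mA.
Check D_B: its anode-to-cathode voltage is 6.4 − 8.4 = -2 V < 0.7 V, so it is off. The assumption is consistent.

Only D_A conducts; I_R ≈ 1 mA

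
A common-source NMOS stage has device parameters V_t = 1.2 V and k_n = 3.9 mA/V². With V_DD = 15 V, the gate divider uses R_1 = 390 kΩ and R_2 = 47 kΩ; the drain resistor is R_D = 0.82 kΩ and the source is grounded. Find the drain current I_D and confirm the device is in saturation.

I_D ≈ 0.33 mA

V_G = V_DD·R_2/(R_1+R_2) = 15×47/437 = 1.61 V. With the source grounded, V_GS = V_G = 1.61 V.
Assume saturation: I_D = (k_n/2)(V_GS − V_t)² = (3.9/2)×(1.61 − 1.2)² = 1.95×0.413² = 0.333 mA.
V_DS = V_DD − I_D·R_D = 15 − 0.333×0.82 = 14.7 V.
Saturation requires V_DS ≥ V_GS − V_t = 0.413 V; 14.7 ≥ 0.413 ✓.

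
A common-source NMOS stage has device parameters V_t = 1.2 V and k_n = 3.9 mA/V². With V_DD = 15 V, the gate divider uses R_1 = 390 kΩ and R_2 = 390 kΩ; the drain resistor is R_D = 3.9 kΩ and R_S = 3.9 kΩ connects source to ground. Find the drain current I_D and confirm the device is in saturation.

V_G = V_DD·R_2/(R_1+R_2) = 15×390/780 = 7.5 V.
Assume saturation: I_D = (k_n/2)(V_GS − V_t)² with V_GS = V_G − I_D·R_S = 7.5 − 3.9·I_D.
Substituting gives 29.7·I_D² − 96.8·I_D + 77.4 = 0, with roots I_D = 1.4 or 1.87 mA.
The root I_D = 1.87 mA gives V_GS = 0.222 V ≤ V_t, so take I_D = 1.4 mA.
Then V_GS = 2.05 V and V_DS = V_DD − I_D(R_D+R_S) = 15 − 1.4×7.8 = 4.09 V.
Saturation requires V_DS ≥ V_GS − V_t = 0.847 V; 4.09 ≥ 0.847 ✓.

I_D ≈ 1.4 mA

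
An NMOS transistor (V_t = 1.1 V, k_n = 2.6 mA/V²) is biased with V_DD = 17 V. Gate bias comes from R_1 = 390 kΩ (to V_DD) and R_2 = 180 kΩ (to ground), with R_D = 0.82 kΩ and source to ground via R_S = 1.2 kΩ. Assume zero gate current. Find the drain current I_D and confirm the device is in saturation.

I_D ≈ 2.4 mA

V_G = V_DD·R_2/(R_1+R_2) = 17×180/570 = 5.37 V.
Assume saturation: I_D = (k_n/2)(V_GS − V_t)² with V_GS = V_G − I_D·R_S = 5.37 − 1.2·I_D.
Substituting gives 1.87·I_D² − 14.3·I_D + 23.7 = 0, with roots I_D = 2.42 or 5.23 mA.
The root I_D = 5.23 mA gives V_GS = -0.905 V ≤ V_t, so take I_D = 2.42 mA.
Then V_GS = 2.46 V and V_DS = V_DD − I_D(R_D+R_S) = 17 − 2.42×2.02 = 12.1 V.
Saturation requires V_DS ≥ V_GS − V_t = 1.36 V; 12.1 ≥ 1.36 ✓.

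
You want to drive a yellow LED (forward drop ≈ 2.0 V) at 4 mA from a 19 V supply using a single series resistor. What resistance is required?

The resistor drops V_S − V_D = 19 − 2.0 = 17 V at 4 mA.
R = 17 V / 4 mA = 4.25 kΩ.

R ≈ 4.2 kΩ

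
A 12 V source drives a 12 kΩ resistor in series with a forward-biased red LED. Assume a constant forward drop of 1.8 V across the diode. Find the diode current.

I ≈ 0.85 mA

KVL around the loop: 12 = V_D + I·R = 1.8 + I × 12 kΩ.
So I = (12 − 1.8) / 12 kΩ = 10.2 / 12 = 0.85 mA.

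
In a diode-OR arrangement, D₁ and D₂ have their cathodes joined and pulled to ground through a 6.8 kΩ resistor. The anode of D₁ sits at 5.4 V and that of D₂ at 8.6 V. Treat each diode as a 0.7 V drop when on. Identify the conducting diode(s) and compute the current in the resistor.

Only D₂ conducts; I_R ≈ 1.2 mA

Assume both conduct. Then node N would need to be at both 5.4−0.7 = 4.7 V and 8.6−0.7 = 7.9 V, which is impossible.
Assume only D₂ conducts: V_N = 8.6 − 0.7 = 7.9 V, so I_R = 7.9/6.8 = 1.16 mA.
Check D₁: its anode-to-cathode voltage is 5.4 − 7.9 = -2.5 V < 0.7 V, so it is off. The assumption is consistent.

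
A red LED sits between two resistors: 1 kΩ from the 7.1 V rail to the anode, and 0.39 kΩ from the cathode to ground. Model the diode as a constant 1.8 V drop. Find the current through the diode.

I ≈ 3.8 mA

The two resistors are in series with the diode, so KVL gives 7.1 = I·1 + 1.8 + I·0.39.
I = (7.1 − 1.8) / (1 + 0.39) kΩ = 5.3 / 1.39 = 3.81 mA.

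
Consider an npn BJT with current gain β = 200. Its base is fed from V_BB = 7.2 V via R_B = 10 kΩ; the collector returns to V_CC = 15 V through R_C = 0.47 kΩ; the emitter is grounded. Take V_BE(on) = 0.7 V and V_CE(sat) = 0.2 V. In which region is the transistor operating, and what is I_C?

saturation; I_C ≈ 31 mA

Assume active: I_B = (7.2 − 0.7)/10 = 0.65 mA, giving I_C = β·I_B = 130 mA.
But then V_CE = 15 − 130×0.47 = -46.1 V < V_CE(sat) = 0.2 V — impossible in the active region.
So the transistor is saturated. With V_CE = 0.2 V, I_C = (V_CC − 0.2)/R_C = 14.8/0.47 = 31.5 mA.
Check: β·I_B = 130 mA > I_C = 31.5 mA, confirming saturation.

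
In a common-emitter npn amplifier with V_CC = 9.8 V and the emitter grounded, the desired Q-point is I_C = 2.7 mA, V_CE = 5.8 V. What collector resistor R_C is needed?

Collector loop: V_CC = I_C·R_C + V_CE.
R_C = (V_CC − V_CE)/I_C = (9.8 − 5.8)/2.7 = 1.48 kΩ.

R_C ≈ 1.5 kΩ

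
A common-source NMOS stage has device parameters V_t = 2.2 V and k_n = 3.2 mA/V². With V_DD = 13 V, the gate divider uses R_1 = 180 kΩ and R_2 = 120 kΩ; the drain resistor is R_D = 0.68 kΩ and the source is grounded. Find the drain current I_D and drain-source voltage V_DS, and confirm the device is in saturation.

V_G = V_DD·R_2/(R_1+R_2) = 13×120/300 = 5.2 V. With the source grounded, V_GS = V_G = 5.2 V.
Assume saturation: I_D = (k_n/2)(V_GS − V_t)² = (3.2/2)×(5.2 − 2.2)² = 1.6×3² = 14.4 mA.
V_DS = V_DD − I_D·R_D = 13 − 14.4×0.68 = 3.21 V.
Saturation requires V_DS ≥ V_GS − V_t = 3 V; 3.21 ≥ 3 ✓.

I_D ≈ 14 mA, V_DS ≈ 3.2 V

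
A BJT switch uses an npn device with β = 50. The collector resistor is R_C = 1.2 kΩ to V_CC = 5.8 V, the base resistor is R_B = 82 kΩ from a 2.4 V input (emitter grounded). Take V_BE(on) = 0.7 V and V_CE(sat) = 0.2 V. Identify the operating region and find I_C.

Assume active. Base-emitter loop: I_B = (V_BB − V_BE)/R_B = (2.4 − 0.7)/82 = 0.0207 mA.
I_C = β·I_B = 50×0.0207 = 1.04 mA.
V_CE = V_CC − I_C·R_C = 5.8 − 1.04×1.2 = 4.56 V > V_CE(sat), so the active-region assumption holds.

active; I_C ≈ 1 mA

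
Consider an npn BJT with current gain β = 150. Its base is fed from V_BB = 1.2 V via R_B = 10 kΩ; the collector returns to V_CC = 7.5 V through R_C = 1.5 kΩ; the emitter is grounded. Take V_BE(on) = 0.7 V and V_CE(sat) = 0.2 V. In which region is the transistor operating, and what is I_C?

saturation; I_C ≈ 4.9 mA

Assume active: I_B = (1.2 − 0.7)/10 = 0.05 mA, giving I_C = β·I_B = 7.5 mA.
But then V_CE = 7.5 − 7.5×1.5 = -3.75 V < V_CE(sat) = 0.2 V — impossible in the active region.
So the transistor is saturated. With V_CE = 0.2 V, I_C = (V_CC − 0.2)/R_C = 7.3/1.5 = 4.87 mA.
Check: β·I_B = 7.5 mA > I_C = 4.87 mA, confirming saturation.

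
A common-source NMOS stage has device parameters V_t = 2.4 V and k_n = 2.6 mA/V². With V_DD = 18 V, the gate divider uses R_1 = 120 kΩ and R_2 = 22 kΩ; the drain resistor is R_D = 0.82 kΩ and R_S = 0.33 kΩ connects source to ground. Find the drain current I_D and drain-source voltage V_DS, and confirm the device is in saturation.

I_D ≈ 0.15 mA, V_DS ≈ 18 V

V_G = V_DD·R_2/(R_1+R_2) = 18×22/142 = 2.79 V.
Assume saturation: I_D = (k_n/2)(V_GS − V_t)² with V_GS = V_G − I_D·R_S = 2.79 − 0.33·I_D.
Substituting gives 0.142·I_D² − 1.33·I_D + 0.196 = 0, with roots I_D = 0.15 or 9.27 mA.
The root I_D = 9.27 mA gives V_GS = -0.27 V ≤ V_t, so take I_D = 0.15 mA.
Then V_GS = 2.74 V and V_DS = V_DD − I_D(R_D+R_S) = 18 − 0.15×1.15 = 17.8 V.
Saturation requires V_DS ≥ V_GS − V_t = 0.339 V; 17.8 ≥ 0.339 ✓.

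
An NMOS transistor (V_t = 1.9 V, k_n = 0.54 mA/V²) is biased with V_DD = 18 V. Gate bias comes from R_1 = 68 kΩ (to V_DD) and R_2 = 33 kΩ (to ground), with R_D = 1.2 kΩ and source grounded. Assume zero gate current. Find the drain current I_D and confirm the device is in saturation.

V_G = V_DD·R_2/(R_1+R_2) = 18×33/101 = 5.88 V. With the source grounded, V_GS = V_G = 5.88 V.
Assume saturation: I_D = (k_n/2)(V_GS − V_t)² = (0.54/2)×(5.88 − 1.9)² = 0.27×3.98² = 4.28 mA.
V_DS = V_DD − I_D·R_D = 18 − 4.28×1.2 = 12.9 V.
Saturation requires V_DS ≥ V_GS − V_t = 3.98 V; 12.9 ≥ 3.98 ✓.

I_D ≈ 4.3 mA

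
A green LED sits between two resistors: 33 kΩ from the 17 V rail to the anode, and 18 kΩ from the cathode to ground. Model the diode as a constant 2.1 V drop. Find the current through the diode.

I ≈ 0.29 mA

The two resistors are in series with the diode, so KVL gives 17 = I·33 + 2.1 + I·18.
I = (17 − 2.1) / (33 + 18) kΩ = 14.9 / 51 = 0.292 mA.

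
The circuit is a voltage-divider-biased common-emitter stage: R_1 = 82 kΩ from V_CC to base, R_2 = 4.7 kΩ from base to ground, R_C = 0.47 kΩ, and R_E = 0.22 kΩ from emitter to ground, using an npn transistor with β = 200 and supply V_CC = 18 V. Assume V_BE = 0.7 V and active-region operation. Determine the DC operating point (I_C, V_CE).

I_C ≈ 1.1 mA, V_CE ≈ 17 V

Thevenize the base divider: V_Th = V_CC·R_2/(R_1+R_2) = 18×4.7/86.7 = 0.976 V, R_Th = R_1‖R_2 = 4.45 kΩ.
Base-emitter loop: V_Th = I_B·R_Th + V_BE + (β+1)I_B·R_E, so I_B = (0.976 − 0.7) / (4.45 + 201×0.22) = 0.00567 mA.
I_C = β·I_B = 200×0.00567 = 1.13 mA, and I_E = (β+1)I_B = 1.14 mA.
V_CE = V_CC − I_C·R_C − I_E·R_E = 18 − 1.13×0.47 − 1.14×0.22 = 17.2 V.
V_CE = 17.2 V > 0.2 V confirms active-region operation.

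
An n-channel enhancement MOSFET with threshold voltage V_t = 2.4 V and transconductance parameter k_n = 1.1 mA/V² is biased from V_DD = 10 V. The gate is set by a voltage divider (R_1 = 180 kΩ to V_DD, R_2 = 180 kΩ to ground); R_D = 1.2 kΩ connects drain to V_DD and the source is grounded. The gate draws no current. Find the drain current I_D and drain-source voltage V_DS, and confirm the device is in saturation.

I_D ≈ 3.7 mA, V_DS ≈ 5.5 V

V_G = V_DD·R_2/(R_1+R_2) = 10×180/360 = 5 V. With the source grounded, V_GS = V_G = 5 V.
Assume saturation: I_D = (k_n/2)(V_GS − V_t)² = (1.1/2)×(5 − 2.4)² = 0.55×2.6² = 3.72 mA.
V_DS = V_DD − I_D·R_D = 10 − 3.72×1.2 = 5.54 V.
Saturation requires V_DS ≥ V_GS − V_t = 2.6 V; 5.54 ≥ 2.6 ✓.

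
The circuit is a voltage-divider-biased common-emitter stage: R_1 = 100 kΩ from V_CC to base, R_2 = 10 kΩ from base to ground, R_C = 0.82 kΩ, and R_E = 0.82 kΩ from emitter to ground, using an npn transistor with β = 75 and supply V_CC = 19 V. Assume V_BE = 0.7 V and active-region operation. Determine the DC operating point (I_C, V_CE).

I_C ≈ 1.1 mA, V_CE ≈ 17 V

Thevenize the base divider: V_Th = V_CC·R_2/(R_1+R_2) = 19×10/110 = 1.73 V, R_Th = R_1‖R_2 = 9.09 kΩ.
Base-emitter loop: V_Th = I_B·R_Th + V_BE + (β+1)I_B·R_E, so I_B = (1.73 − 0.7) / (9.09 + 76×0.82) = 0.0144 mA.
I_C = β·I_B = 75×0.0144 = 1.08 mA, and I_E = (β+1)I_B = 1.09 mA.
V_CE = V_CC − I_C·R_C − I_E·R_E = 19 − 1.08×0.82 − 1.09×0.82 = 17.2 V.
V_CE = 17.2 V > 0.2 V confirms active-region operation.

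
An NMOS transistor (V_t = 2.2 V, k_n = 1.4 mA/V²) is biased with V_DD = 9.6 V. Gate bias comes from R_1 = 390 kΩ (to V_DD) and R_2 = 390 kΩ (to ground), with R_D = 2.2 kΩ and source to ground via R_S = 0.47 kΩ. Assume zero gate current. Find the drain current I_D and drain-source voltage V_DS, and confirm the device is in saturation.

I_D ≈ 2 mA, V_DS ≈ 4.4 V

V_G = V_DD·R_2/(R_1+R_2) = 9.6×390/780 = 4.8 V.
Assume saturation: I_D = (k_n/2)(V_GS − V_t)² with V_GS = V_G − I_D·R_S = 4.8 − 0.47·I_D.
Substituting gives 0.155·I_D² − 2.71·I_D + 4.73 = 0, with roots I_D = 1.97 or 15.6 mA.
The root I_D = 15.6 mA gives V_GS = -2.52 V ≤ V_t, so take I_D = 1.97 mA.
Then V_GS = 3.88 V and V_DS = V_DD − I_D(R_D+R_S) = 9.6 − 1.97×2.67 = 4.35 V.
Saturation requires V_DS ≥ V_GS − V_t = 1.68 V; 4.35 ≥ 1.68 ✓.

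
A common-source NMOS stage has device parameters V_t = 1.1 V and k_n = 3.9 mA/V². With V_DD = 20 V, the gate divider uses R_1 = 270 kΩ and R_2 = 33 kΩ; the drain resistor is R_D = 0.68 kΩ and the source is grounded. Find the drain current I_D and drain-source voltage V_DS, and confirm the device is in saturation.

I_D ≈ 2.3 mA, V_DS ≈ 18 V

V_G = V_DD·R_2/(R_1+R_2) = 20×33/303 = 2.18 V. With the source grounded, V_GS = V_G = 2.18 V.
Assume saturation: I_D = (k_n/2)(V_GS − V_t)² = (3.9/2)×(2.18 − 1.1)² = 1.95×1.08² = 2.27 mA.
V_DS = V_DD − I_D·R_D = 20 − 2.27×0.68 = 18.5 V.
Saturation requires V_DS ≥ V_GS − V_t = 1.08 V; 18.5 ≥ 1.08 ✓.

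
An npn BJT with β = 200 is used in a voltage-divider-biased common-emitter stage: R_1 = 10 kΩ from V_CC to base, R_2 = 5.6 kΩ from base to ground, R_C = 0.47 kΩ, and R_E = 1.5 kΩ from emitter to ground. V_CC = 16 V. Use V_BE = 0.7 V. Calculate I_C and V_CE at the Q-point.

I_C ≈ 3.3 mA, V_CE ≈ 9.5 V

Thevenize the base divider: V_Th = V_CC·R_2/(R_1+R_2) = 16×5.6/15.6 = 5.74 V, R_Th = R_1‖R_2 = 3.59 kΩ.
Base-emitter loop: V_Th = I_B·R_Th + V_BE + (β+1)I_B·R_E, so I_B = (5.74 − 0.7) / (3.59 + 201×1.5) = 0.0165 mA.
I_C = β·I_B = 200×0.0165 = 3.31 mA, and I_E = (β+1)I_B = 3.32 mA.
V_CE = V_CC − I_C·R_C − I_E·R_E = 16 − 3.31×0.47 − 3.32×1.5 = 9.46 V.
V_CE = 9.46 V > 0.2 V confirms active-region operation.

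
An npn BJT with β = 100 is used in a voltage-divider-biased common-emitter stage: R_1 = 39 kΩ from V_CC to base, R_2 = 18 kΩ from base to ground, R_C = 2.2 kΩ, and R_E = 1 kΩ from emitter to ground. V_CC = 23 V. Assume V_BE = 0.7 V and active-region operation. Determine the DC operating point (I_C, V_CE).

I_C ≈ 5.8 mA, V_CE ≈ 4.4 V

Thevenize the base divider: V_Th = V_CC·R_2/(R_1+R_2) = 23×18/57 = 7.26 V, R_Th = R_1‖R_2 = 12.3 kΩ.
Base-emitter loop: V_Th = I_B·R_Th + V_BE + (β+1)I_B·R_E, so I_B = (7.26 − 0.7) / (12.3 + 101×1) = 0.0579 mA.
I_C = β·I_B = 100×0.0579 = 5.79 mA, and I_E = (β+1)I_B = 5.85 mA.
V_CE = V_CC − I_C·R_C − I_E·R_E = 23 − 5.79×2.2 − 5.85×1 = 4.41 V.
V_CE = 4.41 V > 0.2 V confirms active-region operation.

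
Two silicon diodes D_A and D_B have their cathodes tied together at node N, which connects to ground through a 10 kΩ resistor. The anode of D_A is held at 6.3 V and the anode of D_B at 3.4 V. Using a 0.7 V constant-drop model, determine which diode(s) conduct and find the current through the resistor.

Only D_A conducts; I_R ≈ 0.56 mA

Assume both conduct. Then node N would need to be at both 6.3−0.7 = 5.6 V and 3.4−0.7 = 2.7 V, which is impossible.
Assume only D_A conducts: V_N = 6.3 − 0.7 = 5.6 V, so I_R = 5.6/10 = 0.56 mA.
Check D_B: its anode-to-cathode voltage is 3.4 − 5.6 = -2.2 V < 0.7 V, so it is off. The assumption is consistent.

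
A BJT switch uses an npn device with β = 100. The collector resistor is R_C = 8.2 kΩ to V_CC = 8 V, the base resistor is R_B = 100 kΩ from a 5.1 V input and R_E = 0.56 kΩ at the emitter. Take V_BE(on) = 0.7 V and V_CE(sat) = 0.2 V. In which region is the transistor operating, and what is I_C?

Assume active: I_B = (5.1 − 0.7)/(100 + 101×0.56) = 0.0281 mA, I_C = β·I_B = 2.81 mA.
Then V_CE = 8 − 2.81×8.2 − 2.84×0.56 = -16.6 V < 0.2 V — the active assumption fails.
Re-solve with V_CE = 0.2 V. KCL at the emitter: V_E/R_E = (V_BB−0.7−V_E)/R_B + (V_CC−0.2−V_E)/R_C, giving V_E = 0.519 V.
I_C = (V_CC − 0.2 − V_E)/R_C = (7.8 − 0.519)/8.2 = 0.888 mA.
Check: I_B = (4.4 − 0.519)/100 = 0.0388 mA, and β·I_B = 3.88 mA > I_C, confirming saturation.

saturation; I_C ≈ 0.89 mA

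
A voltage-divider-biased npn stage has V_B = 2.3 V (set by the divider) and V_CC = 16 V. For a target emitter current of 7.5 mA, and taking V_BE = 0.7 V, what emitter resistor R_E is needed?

V_E = V_B − V_BE = 2.3 − 0.7 = 1.6 V.
R_E = V_E / I_E = 1.6 / 7.5 = 0.213 kΩ.

R_E ≈ 0.21 kΩ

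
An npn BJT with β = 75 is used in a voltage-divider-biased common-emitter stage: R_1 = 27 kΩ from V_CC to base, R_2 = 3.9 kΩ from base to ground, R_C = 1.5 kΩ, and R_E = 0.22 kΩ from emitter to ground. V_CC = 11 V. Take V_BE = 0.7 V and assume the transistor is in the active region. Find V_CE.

V_CE ≈ 6.6 V

Thevenize the base divider: V_Th = V_CC·R_2/(R_1+R_2) = 11×3.9/30.9 = 1.39 V, R_Th = R_1‖R_2 = 3.41 kΩ.
Base-emitter loop: V_Th = I_B·R_Th + V_BE + (β+1)I_B·R_E, so I_B = (1.39 − 0.7) / (3.41 + 76×0.22) = 0.0342 mA.
I_C = β·I_B = 75×0.0342 = 2.56 mA, and I_E = (β+1)I_B = 2.6 mA.
V_CE = V_CC − I_C·R_C − I_E·R_E = 11 − 2.56×1.5 − 2.6×0.22 = 6.58 V.
V_CE = 6.58 V > 0.2 V confirms active-region operation.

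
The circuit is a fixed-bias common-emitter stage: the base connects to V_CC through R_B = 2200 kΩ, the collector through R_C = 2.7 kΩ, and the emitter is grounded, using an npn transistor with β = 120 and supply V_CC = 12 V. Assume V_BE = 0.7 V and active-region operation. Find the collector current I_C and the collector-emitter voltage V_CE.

I_C ≈ 0.62 mA, V_CE ≈ 10 V

Base loop: V_CC = I_B·R_B + V_BE, so I_B = (12 − 0.7)/2200 kΩ = 0.00514 mA.
In the active region I_C = β·I_B = 120 × 0.00514 = 0.616 mA.
Collector loop: V_CE = V_CC − I_C·R_C = 12 − 0.616×2.7 = 10.3 V.
Since V_CE = 10.3 V > V_CE(sat) ≈ 0.2 V, the transistor is in the active region as assumed.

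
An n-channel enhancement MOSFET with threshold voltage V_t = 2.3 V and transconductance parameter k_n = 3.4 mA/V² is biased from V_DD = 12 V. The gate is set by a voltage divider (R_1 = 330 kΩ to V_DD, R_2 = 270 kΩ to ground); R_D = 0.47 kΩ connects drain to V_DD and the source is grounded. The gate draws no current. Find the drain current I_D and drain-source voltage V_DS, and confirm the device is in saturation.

I_D ≈ 16 mA, V_DS ≈ 4.3 V

V_G = V_DD·R_2/(R_1+R_2) = 12×270/600 = 5.4 V. With the source grounded, V_GS = V_G = 5.4 V.
Assume saturation: I_D = (k_n/2)(V_GS − V_t)² = (3.4/2)×(5.4 − 2.3)² = 1.7×3.1² = 16.3 mA.
V_DS = V_DD − I_D·R_D = 12 − 16.3×0.47 = 4.32 V.
Saturation requires V_DS ≥ V_GS − V_t = 3.1 V; 4.32 ≥ 3.1 ✓.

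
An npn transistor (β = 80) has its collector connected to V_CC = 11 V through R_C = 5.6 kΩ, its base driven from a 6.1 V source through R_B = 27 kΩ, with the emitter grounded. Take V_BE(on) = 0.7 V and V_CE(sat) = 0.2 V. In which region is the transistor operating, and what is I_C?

Assume active: I_B = (6.1 − 0.7)/27 = 0.2 mA, giving I_C = β·I_B = 16 mA.
But then V_CE = 11 − 16×5.6 = -78.6 V < V_CE(sat) = 0.2 V — impossible in the active region.
So the transistor is saturated. With V_CE = 0.2 V, I_C = (V_CC − 0.2)/R_C = 10.8/5.6 = 1.93 mA.
Check: β·I_B = 16 mA > I_C = 1.93 mA, confirming saturation.

saturation; I_C ≈ 1.9 mA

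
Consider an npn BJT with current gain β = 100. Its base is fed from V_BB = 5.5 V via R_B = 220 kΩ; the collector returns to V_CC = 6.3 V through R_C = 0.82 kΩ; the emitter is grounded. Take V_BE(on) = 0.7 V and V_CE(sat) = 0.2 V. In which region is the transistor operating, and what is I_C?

Assume active. Base-emitter loop: I_B = (V_BB − V_BE)/R_B = (5.5 − 0.7)/220 = 0.0218 mA.
I_C = β·I_B = 100×0.0218 = 2.18 mA.
V_CE = V_CC − I_C·R_C = 6.3 − 2.18×0.82 = 4.51 V > V_CE(sat), so the active-region assumption holds.

active; I_C ≈ 2.2 mA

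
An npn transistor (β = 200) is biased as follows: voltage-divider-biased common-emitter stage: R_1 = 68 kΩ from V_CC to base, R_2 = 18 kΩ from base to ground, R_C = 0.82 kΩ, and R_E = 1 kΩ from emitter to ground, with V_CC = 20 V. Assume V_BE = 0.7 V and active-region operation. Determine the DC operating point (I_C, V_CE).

I_C ≈ 3.2 mA, V_CE ≈ 14 V

Thevenize the base divider: V_Th = V_CC·R_2/(R_1+R_2) = 20×18/86 = 4.19 V, R_Th = R_1‖R_2 = 14.2 kΩ.
Base-emitter loop: V_Th = I_B·R_Th + V_BE + (β+1)I_B·R_E, so I_B = (4.19 − 0.7) / (14.2 + 201×1) = 0.0162 mA.
I_C = β·I_B = 200×0.0162 = 3.24 mA, and I_E = (β+1)I_B = 3.26 mA.
V_CE = V_CC − I_C·R_C − I_E·R_E = 20 − 3.24×0.82 − 3.26×1 = 14.1 V.
V_CE = 14.1 V > 0.2 V confirms active-region operation.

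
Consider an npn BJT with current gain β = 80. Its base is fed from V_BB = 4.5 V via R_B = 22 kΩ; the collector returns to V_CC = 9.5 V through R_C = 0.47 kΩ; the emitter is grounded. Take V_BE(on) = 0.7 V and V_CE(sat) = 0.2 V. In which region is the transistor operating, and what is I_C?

active; I_C ≈ 14 mA

Assume active. Base-emitter loop: I_B = (V_BB − V_BE)/R_B = (4.5 − 0.7)/22 = 0.173 mA.
I_C = β·I_B = 80×0.173 = 13.8 mA.
V_CE = V_CC − I_C·R_C = 9.5 − 13.8×0.47 = 3.01 V > V_CE(sat), so the active-region assumption holds.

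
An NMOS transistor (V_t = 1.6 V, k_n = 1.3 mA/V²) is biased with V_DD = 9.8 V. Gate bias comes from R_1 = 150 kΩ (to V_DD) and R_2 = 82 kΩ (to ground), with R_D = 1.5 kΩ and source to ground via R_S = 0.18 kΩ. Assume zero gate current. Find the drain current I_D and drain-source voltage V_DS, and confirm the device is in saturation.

V_G = V_DD·R_2/(R_1+R_2) = 9.8×82/232 = 3.46 V.
Assume saturation: I_D = (k_n/2)(V_GS − V_t)² with V_GS = V_G − I_D·R_S = 3.46 − 0.18·I_D.
Substituting gives 0.0211·I_D² − 1.44·I_D + 2.26 = 0, with roots I_D = 1.61 or 66.6 mA.
The root I_D = 66.6 mA gives V_GS = -8.52 V ≤ V_t, so take I_D = 1.61 mA.
Then V_GS = 3.17 V and V_DS = V_DD − I_D(R_D+R_S) = 9.8 − 1.61×1.68 = 7.09 V.
Saturation requires V_DS ≥ V_GS − V_t = 1.57 V; 7.09 ≥ 1.57 ✓.

I_D ≈ 1.6 mA, V_DS ≈ 7.1 V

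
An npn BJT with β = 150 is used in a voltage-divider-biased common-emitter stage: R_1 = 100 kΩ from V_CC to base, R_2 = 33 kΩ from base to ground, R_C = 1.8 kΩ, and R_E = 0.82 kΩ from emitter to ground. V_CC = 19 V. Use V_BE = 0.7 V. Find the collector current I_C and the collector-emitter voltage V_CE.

Thevenize the base divider: V_Th = V_CC·R_2/(R_1+R_2) = 19×33/133 = 4.71 V, R_Th = R_1‖R_2 = 24.8 kΩ.
Base-emitter loop: V_Th = I_B·R_Th + V_BE + (β+1)I_B·R_E, so I_B = (4.71 − 0.7) / (24.8 + 151×0.82) = 0.027 mA.
I_C = β·I_B = 150×0.027 = 4.05 mA, and I_E = (β+1)I_B = 4.08 mA.
V_CE = V_CC − I_C·R_C − I_E·R_E = 19 − 4.05×1.8 − 4.08×0.82 = 8.36 V.
V_CE = 8.36 V > 0.2 V confirms active-region operation.

I_C ≈ 4.1 mA, V_CE ≈ 8.4 V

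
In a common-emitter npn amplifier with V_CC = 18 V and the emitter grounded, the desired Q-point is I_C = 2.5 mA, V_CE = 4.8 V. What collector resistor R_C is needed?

R_C ≈ 5.3 kΩ

Collector loop: V_CC = I_C·R_C + V_CE.
R_C = (V_CC − V_CE)/I_C = (18 − 4.8)/2.5 = 5.28 kΩ.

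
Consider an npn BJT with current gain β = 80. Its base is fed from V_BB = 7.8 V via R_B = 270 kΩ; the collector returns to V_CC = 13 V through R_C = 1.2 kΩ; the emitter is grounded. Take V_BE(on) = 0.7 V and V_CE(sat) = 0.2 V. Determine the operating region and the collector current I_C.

active; I_C ≈ 2.1 mA

Assume active. Base-emitter loop: I_B = (V_BB − V_BE)/R_B = (7.8 − 0.7)/270 = 0.0263 mA.
I_C = β·I_B = 80×0.0263 = 2.1 mA.
V_CE = V_CC − I_C·R_C = 13 − 2.1×1.2 = 10.5 V > V_CE(sat), so the active-region assumption holds.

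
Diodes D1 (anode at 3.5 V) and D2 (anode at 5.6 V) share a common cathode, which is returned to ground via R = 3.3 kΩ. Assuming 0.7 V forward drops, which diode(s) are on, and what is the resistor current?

Assume both conduct. Then node N would need to be at both 3.5−0.7 = 2.8 V and 5.6−0.7 = 4.9 V, which is impossible.
Assume only D2 conducts: V_N = 5.6 − 0.7 = 4.9 V, so I_R = 4.9/3.3 = 1.48 mA.
Check D1: its anode-to-cathode voltage is 3.5 − 4.9 = -1.4 V < 0.7 V, so it is off. The assumption is consistent.

Only D2 conducts; I_R ≈ 1.5 mA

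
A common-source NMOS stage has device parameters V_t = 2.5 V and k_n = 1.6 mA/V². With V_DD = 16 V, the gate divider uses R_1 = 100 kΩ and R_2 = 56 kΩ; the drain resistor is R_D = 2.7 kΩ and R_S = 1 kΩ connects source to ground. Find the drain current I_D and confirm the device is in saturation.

I_D ≈ 1.8 mA

V_G = V_DD·R_2/(R_1+R_2) = 16×56/156 = 5.74 V.
Assume saturation: I_D = (k_n/2)(V_GS − V_t)² with V_GS = V_G − I_D·R_S = 5.74 − 1·I_D.
Substituting gives 0.8·I_D² − 6.19·I_D + 8.42 = 0, with roots I_D = 1.76 or 5.98 mA.
The root I_D = 5.98 mA gives V_GS = -0.233 V ≤ V_t, so take I_D = 1.76 mA.
Then V_GS = 3.98 V and V_DS = V_DD − I_D(R_D+R_S) = 16 − 1.76×3.7 = 9.49 V.
Saturation requires V_DS ≥ V_GS − V_t = 1.48 V; 9.49 ≥ 1.48 ✓.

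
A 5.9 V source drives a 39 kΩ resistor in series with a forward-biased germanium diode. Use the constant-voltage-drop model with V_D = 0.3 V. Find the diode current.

I ≈ 0.14 mA

KVL around the loop: 5.9 = V_D + I·R = 0.3 + I × 39 kΩ.
So I = (5.9 − 0.3) / 39 kΩ = 5.6 / 39 = 0.144 mA.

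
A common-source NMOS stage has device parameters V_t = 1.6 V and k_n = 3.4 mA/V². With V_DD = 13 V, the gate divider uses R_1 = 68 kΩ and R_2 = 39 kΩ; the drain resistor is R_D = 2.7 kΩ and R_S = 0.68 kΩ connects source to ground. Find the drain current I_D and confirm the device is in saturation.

V_G = V_DD·R_2/(R_1+R_2) = 13×39/107 = 4.74 V.
Assume saturation: I_D = (k_n/2)(V_GS − V_t)² with V_GS = V_G − I_D·R_S = 4.74 − 0.68·I_D.
Substituting gives 0.786·I_D² − 8.26·I_D + 16.7 = 0, with roots I_D = 2.75 or 7.76 mA.
The root I_D = 7.76 mA gives V_GS = -0.536 V ≤ V_t, so take I_D = 2.75 mA.
Then V_GS = 2.87 V and V_DS = V_DD − I_D(R_D+R_S) = 13 − 2.75×3.38 = 3.72 V.
Saturation requires V_DS ≥ V_GS − V_t = 1.27 V; 3.72 ≥ 1.27 ✓.

I_D ≈ 2.7 mA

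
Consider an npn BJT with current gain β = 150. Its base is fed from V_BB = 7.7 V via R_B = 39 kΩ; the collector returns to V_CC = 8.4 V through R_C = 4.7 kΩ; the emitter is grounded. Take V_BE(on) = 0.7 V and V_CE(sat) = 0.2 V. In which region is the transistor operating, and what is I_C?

saturation; I_C ≈ 1.7 mA

Assume active: I_B = (7.7 − 0.7)/39 = 0.179 mA, giving I_C = β·I_B = 26.9 mA.
But then V_CE = 8.4 − 26.9×4.7 = -118 V < V_CE(sat) = 0.2 V — impossible in the active region.
So the transistor is saturated. With V_CE = 0.2 V, I_C = (V_CC − 0.2)/R_C = 8.2/4.7 = 1.74 mA.
Check: β·I_B = 26.9 mA > I_C = 1.74 mA, confirming saturation.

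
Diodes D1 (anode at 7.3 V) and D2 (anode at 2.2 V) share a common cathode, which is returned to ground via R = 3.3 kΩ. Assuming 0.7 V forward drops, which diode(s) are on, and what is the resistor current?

Assume both conduct. Then node N would need to be at both 7.3−0.7 = 6.6 V and 2.2−0.7 = 1.5 V, which is impossible.
Assume only D1 conducts: V_N = 7.3 − 0.7 = 6.6 V, so I_R = 6.6/3.3 = 2 mA.
Check D2: its anode-to-cathode voltage is 2.2 − 6.6 = -4.4 V < 0.7 V, so it is off. The assumption is consistent.

Only D1 conducts; I_R ≈ 2 mA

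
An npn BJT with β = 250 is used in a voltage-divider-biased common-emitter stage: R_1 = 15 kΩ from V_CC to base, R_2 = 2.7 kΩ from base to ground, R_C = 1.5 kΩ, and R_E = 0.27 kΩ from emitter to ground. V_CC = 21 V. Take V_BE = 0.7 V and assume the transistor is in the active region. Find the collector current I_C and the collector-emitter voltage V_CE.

Thevenize the base divider: V_Th = V_CC·R_2/(R_1+R_2) = 21×2.7/17.7 = 3.2 V, R_Th = R_1‖R_2 = 2.29 kΩ.
Base-emitter loop: V_Th = I_B·R_Th + V_BE + (β+1)I_B·R_E, so I_B = (3.2 − 0.7) / (2.29 + 251×0.27) = 0.0357 mA.
I_C = β·I_B = 250×0.0357 = 8.93 mA, and I_E = (β+1)I_B = 8.97 mA.
V_CE = V_CC − I_C·R_C − I_E·R_E = 21 − 8.93×1.5 − 8.97×0.27 = 5.18 V.
V_CE = 5.18 V > 0.2 V confirms active-region operation.

I_C ≈ 8.9 mA, V_CE ≈ 5.2 V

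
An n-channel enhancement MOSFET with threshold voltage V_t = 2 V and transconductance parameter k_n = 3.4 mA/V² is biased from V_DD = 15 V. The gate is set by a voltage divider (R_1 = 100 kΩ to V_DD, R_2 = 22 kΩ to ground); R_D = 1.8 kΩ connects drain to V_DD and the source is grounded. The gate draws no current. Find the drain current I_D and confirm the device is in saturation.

V_G = V_DD·R_2/(R_1+R_2) = 15×22/122 = 2.7 V. With the source grounded, V_GS = V_G = 2.7 V.
Assume saturation: I_D = (k_n/2)(V_GS − V_t)² = (3.4/2)×(2.7 − 2)² = 1.7×0.705² = 0.845 mA.
V_DS = V_DD − I_D·R_D = 15 − 0.845×1.8 = 13.5 V.
Saturation requires V_DS ≥ V_GS − V_t = 0.705 V; 13.5 ≥ 0.705 ✓.

I_D ≈ 0.84 mA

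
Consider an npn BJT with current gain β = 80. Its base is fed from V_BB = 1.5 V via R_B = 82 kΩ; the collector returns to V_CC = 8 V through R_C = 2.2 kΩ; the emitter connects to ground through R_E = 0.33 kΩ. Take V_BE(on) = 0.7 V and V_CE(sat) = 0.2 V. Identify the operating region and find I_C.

Assume active. Base-emitter loop: I_B = (V_BB − V_BE)/(R_B + (β+1)R_E) = (1.5 − 0.7)/(82 + 81×0.33) = 0.00736 mA.
I_C = β·I_B = 80×0.00736 = 0.589 mA.
V_CE = V_CC − I_C·R_C − I_E·R_E = 8 − 0.589×2.2 − 0.596×0.33 = 6.51 V > V_CE(sat), so the active-region assumption holds.

active; I_C ≈ 0.59 mA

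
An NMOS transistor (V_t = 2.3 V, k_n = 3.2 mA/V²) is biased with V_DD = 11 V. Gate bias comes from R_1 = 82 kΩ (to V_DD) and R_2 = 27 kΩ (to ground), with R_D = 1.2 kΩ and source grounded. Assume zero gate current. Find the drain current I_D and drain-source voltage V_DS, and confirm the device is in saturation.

I_D ≈ 0.29 mA, V_DS ≈ 11 V

V_G = V_DD·R_2/(R_1+R_2) = 11×27/109 = 2.72 V. With the source grounded, V_GS = V_G = 2.72 V.
Assume saturation: I_D = (k_n/2)(V_GS − V_t)² = (3.2/2)×(2.72 − 2.3)² = 1.6×0.425² = 0.289 mA.
V_DS = V_DD − I_D·R_D = 11 − 0.289×1.2 = 10.7 V.
Saturation requires V_DS ≥ V_GS − V_t = 0.425 V; 10.7 ≥ 0.425 ✓.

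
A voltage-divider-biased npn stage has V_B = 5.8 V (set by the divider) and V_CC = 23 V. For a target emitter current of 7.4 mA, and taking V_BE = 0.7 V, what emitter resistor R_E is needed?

V_E = V_B − V_BE = 5.8 − 0.7 = 5.1 V.
R_E = V_E / I_E = 5.1 / 7.4 = 0.689 kΩ.

R_E ≈ 0.69 kΩ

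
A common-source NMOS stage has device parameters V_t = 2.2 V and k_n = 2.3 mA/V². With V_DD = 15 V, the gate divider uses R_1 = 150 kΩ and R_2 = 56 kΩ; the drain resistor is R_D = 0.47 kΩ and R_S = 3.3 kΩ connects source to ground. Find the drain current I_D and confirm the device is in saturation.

V_G = V_DD·R_2/(R_1+R_2) = 15×56/206 = 4.08 V.
Assume saturation: I_D = (k_n/2)(V_GS − V_t)² with V_GS = V_G − I_D·R_S = 4.08 − 3.3·I_D.
Substituting gives 12.5·I_D² − 15.3·I_D + 4.05 = 0, with roots I_D = 0.392 or 0.826 mA.
The root I_D = 0.826 mA gives V_GS = 1.35 V ≤ V_t, so take I_D = 0.392 mA.
Then V_GS = 2.78 V and V_DS = V_DD − I_D(R_D+R_S) = 15 − 0.392×3.77 = 13.5 V.
Saturation requires V_DS ≥ V_GS − V_t = 0.584 V; 13.5 ≥ 0.584 ✓.

I_D ≈ 0.39 mA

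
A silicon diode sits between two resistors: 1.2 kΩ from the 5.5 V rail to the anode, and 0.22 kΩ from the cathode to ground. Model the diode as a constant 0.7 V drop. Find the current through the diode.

The two resistors are in series with the diode, so KVL gives 5.5 = I·1.2 + 0.7 + I·0.22.
I = (5.5 − 0.7) / (1.2 + 0.22) kΩ = 4.8 / 1.42 = 3.38 mA.

I ≈ 3.4 mA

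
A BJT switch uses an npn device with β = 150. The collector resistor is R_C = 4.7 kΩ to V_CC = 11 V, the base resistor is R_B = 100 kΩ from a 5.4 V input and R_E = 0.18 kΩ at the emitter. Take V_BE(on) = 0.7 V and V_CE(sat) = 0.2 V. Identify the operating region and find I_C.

Assume active: I_B = (5.4 − 0.7)/(100 + 151×0.18) = 0.037 mA, I_C = β·I_B = 5.54 mA.
Then V_CE = 11 − 5.54×4.7 − 5.58×0.18 = -16.1 V < 0.2 V — the active assumption fails.
Re-solve with V_CE = 0.2 V. KCL at the emitter: V_E/R_E = (V_BB−0.7−V_E)/R_B + (V_CC−0.2−V_E)/R_C, giving V_E = 0.406 V.
I_C = (V_CC − 0.2 − V_E)/R_C = (10.8 − 0.406)/4.7 = 2.21 mA.
Check: I_B = (4.7 − 0.406)/100 = 0.0429 mA, and β·I_B = 6.44 mA > I_C, confirming saturation.

saturation; I_C ≈ 2.2 mA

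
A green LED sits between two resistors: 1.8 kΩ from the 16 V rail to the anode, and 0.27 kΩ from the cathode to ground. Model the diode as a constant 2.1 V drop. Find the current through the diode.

The two resistors are in series with the diode, so KVL gives 16 = I·1.8 + 2.1 + I·0.27.
I = (16 − 2.1) / (1.8 + 0.27) kΩ = 13.9 / 2.07 = 6.71 mA.

I ≈ 6.7 mA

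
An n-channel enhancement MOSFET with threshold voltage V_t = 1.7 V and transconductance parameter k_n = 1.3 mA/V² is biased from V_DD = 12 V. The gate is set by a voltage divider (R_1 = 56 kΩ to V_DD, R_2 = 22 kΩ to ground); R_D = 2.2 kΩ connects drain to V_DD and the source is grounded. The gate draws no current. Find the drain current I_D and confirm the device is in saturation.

V_G = V_DD·R_2/(R_1+R_2) = 12×22/78 = 3.38 V. With the source grounded, V_GS = V_G = 3.38 V.
Assume saturation: I_D = (k_n/2)(V_GS − V_t)² = (1.3/2)×(3.38 − 1.7)² = 0.65×1.68² = 1.84 mA.
V_DS = V_DD − I_D·R_D = 12 − 1.84×2.2 = 7.94 V.
Saturation requires V_DS ≥ V_GS − V_t = 1.68 V; 7.94 ≥ 1.68 ✓.

I_D ≈ 1.8 mA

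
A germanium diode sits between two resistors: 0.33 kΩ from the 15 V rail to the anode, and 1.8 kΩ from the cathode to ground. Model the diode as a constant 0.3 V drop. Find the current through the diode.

The two resistors are in series with the diode, so KVL gives 15 = I·0.33 + 0.3 + I·1.8.
I = (15 − 0.3) / (0.33 + 1.8) kΩ = 14.7 / 2.13 = 6.9 mA.

I ≈ 6.9 mA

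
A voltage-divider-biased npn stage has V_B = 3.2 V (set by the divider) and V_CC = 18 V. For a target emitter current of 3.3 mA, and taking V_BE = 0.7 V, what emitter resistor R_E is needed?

R_E ≈ 0.76 kΩ

V_E = V_B − V_BE = 3.2 − 0.7 = 2.5 V.
R_E = V_E / I_E = 2.5 / 3.3 = 0.758 kΩ.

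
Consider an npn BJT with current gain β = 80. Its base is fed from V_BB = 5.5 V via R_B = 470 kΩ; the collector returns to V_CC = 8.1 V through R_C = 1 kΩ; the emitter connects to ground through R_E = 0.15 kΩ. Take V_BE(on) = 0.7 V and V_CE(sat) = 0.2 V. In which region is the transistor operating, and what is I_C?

Assume active. Base-emitter loop: I_B = (V_BB − V_BE)/(R_B + (β+1)R_E) = (5.5 − 0.7)/(470 + 81×0.15) = 0.00996 mA.
I_C = β·I_B = 80×0.00996 = 0.796 mA.
V_CE = V_CC − I_C·R_C − I_E·R_E = 8.1 − 0.796×1 − 0.806×0.15 = 7.18 V > V_CE(sat), so the active-region assumption holds.

active; I_C ≈ 0.8 mA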